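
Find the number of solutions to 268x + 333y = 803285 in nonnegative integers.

9

gcd(333, 268):
  333 = 1×268 + 65
  268 = 4×65 + 8
  65 = 8×8 + 1
  8 = 8×1
so gcd(333, 268) = 1.
Back-substitute for Bézout coefficients:
  1 = 65 - 8×8
  ... = 268×(-41) + 333×(33)
Scale by 803285: one solution is (-32934685, 26508405). Reduce x mod 333: (14, 2401).
General: x = 14 + 333t, y = 2401 - 268t.
x ≥ 0 ⇒ t ≥ 0; y ≥ 0 ⇒ t ≤ 8. So t ∈ [0, 8]: 9 solutions.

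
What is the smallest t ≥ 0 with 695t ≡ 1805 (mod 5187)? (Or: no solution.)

gcd(5187, 695):
  5187 = 7*695 + 322
  695 = 2*322 + 51
  322 = 6*51 + 16
  51 = 3*16 + 3
  16 = 5*3 + 1
  3 = 3*1
so gcd(5187, 695) = 1.
1 divides 1805, so solutions exist.
Back-substitute for Bézout coefficients:
  1 = 16 - 5*3
  ... = 695*(-1627) + 5187*(218)
So 695*(-1627) ≡ 1 (mod 5187); multiply by 1805: t ≡ -2936735 (mod 5187).
Smallest nonnegative: t = -2936735 mod 5187 = 4294.

4294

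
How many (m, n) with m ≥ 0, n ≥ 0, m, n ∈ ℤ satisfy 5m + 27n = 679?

gcd(27, 5) = 1  (27 = 5×5 + 2, 5 = 2×2 + 1, 2 = 2×1).
Back-substituting, 5×(11) + 27×(-2) = 1.
Scale by 679: one solution is (7469, -1358). Reduce m mod 27: (17, 22).
General: m = 17 + 27t, n = 22 - 5t.
m ≥ 0 ⇒ t ≥ 0; n ≥ 0 ⇒ t ≤ 4. So t ∈ [0, 4]: 5 solutions.

5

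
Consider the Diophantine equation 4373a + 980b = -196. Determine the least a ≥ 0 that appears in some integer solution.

588

gcd(4373, 980) = 1.
1 divides -196, so solutions exist.
By Bézout, 4373*(437) + 980*(-1950) = 1.
Scale by -196/1 = -196: (a₀, b₀) = (-85652, 382200).
General solution: a = -85652 + 980t, b = 382200 - 4373t for integer t.
a ≥ 0: smallest is -85652 mod 980 = 588 (at t = 88), with b = -2624.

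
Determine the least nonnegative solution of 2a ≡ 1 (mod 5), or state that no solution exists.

gcd(5, 2) = 1.
1 divides 1, so solutions exist.
By Bézout, 2*(-2) + 5*(1) = 1.
So 2*(-2) ≡ 1 (mod 5); multiply by 1: a ≡ -2 (mod 5).
Smallest nonnegative: a = -2 mod 5 = 3.

3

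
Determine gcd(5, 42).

gcd(42, 5):
  42 = 8×5 + 2
  5 = 2×2 + 1
  2 = 2×1
so gcd(42, 5) = 1.

1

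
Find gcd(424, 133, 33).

1

gcd(424, 133):
  424 = 3×133 + 25
  133 = 5×25 + 8
  25 = 3×8 + 1
  8 = 8×1
so gcd(424, 133) = 1.
gcd(1, 33) = 1.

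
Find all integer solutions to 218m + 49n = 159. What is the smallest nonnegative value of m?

gcd(218, 49):
  218 = 4×49 + 22
  49 = 2×22 + 5
  22 = 4×5 + 2
  5 = 2×2 + 1
  2 = 2×1
so gcd(218, 49) = 1.
1 divides 159, so solutions exist.
Back-substitute for Bézout coefficients:
  1 = 5 - 2×2
  ... = 218×(-20) + 49×(89)
Scale by 159/1 = 159: (m₀, n₀) = (-3180, 14151).
General solution: m = -3180 + 49t, n = 14151 - 218t for integer t.
m ≥ 0: smallest is -3180 mod 49 = 5 (at t = 65), with n = -19.

5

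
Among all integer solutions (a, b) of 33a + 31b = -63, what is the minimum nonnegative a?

gcd(33, 31) = 1  (33 = 1×31 + 2, 31 = 15×2 + 1, 2 = 2×1).
1 divides -63, so solutions exist.
Back-substituting, 33×(-15) + 31×(16) = 1.
Scale by -63/1 = -63: (a₀, b₀) = (945, -1008).
General solution: a = 945 + 31t, b = -1008 - 33t for integer t.
a ≥ 0: smallest is 945 mod 31 = 15 (at t = -30), with b = -18.

15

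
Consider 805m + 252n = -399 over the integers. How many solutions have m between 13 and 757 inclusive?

gcd(805, 252) = 7.
By Bézout, 805·(-5) + 252·(16) = 7.
Particular solution: (33, -107).
General solution: m = 33 + 36t, n = -107 - 115t for integer t.
13 ≤ 33 + 36t ≤ 757 gives t ∈ [0, 20], which is 21 values.

21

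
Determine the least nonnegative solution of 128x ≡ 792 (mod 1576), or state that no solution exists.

gcd(1576, 128) = 8  (1576 = 12×128 + 40, 128 = 3×40 + 8, 40 = 5×8).
8 divides 792, so solutions exist.
Back-substituting, 128×(37) + 1576×(-3) = 8.
So 128×(37) ≡ 8 (mod 1576); multiply by 99: x ≡ 3663 (mod 197).
Smallest nonnegative: x = 3663 mod 197 = 117.

117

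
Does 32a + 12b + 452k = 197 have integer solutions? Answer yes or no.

no

gcd(32, 12) = 4  (32 = 2*12 + 8, 12 = 1*8 + 4, 8 = 2*4).
gcd(4, 452) = 4.
4 does not divide 197 (remainder 1), so no integer solutions.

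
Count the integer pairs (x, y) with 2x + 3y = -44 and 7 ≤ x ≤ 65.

20

gcd(3, 2):
  3 = 1*2 + 1
  2 = 2*1
so gcd(3, 2) = 1.
Back-substitute for Bézout coefficients:
  1 = 3 - 1*2
  ... = 2*(-1) + 3*(1)
Scale by -44: particular solution (44, -44); reduce x mod 3: (2, -16).
General solution: x = 2 + 3t, y = -16 - 2t for integer t.
7 ≤ 2 + 3t ≤ 65 gives t ∈ [2, 21], which is 20 values.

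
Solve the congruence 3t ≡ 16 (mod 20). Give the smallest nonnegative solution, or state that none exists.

12

gcd(20, 3) = 1.
1 divides 16, so solutions exist.
By Bézout, 3·(7) + 20·(-1) = 1.
So 3·(7) ≡ 1 (mod 20); multiply by 16: t ≡ 112 (mod 20).
Smallest nonnegative: t = 112 mod 20 = 12.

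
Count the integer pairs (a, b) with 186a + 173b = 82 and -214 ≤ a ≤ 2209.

gcd(186, 173) = 1.
By Bézout, 186·(40) + 173·(-43) = 1.
Particular solution: (166, -178).
General solution: a = 166 + 173t, b = -178 - 186t for integer t.
-214 ≤ 166 + 173t ≤ 2209 gives t ∈ [-2, 11], which is 14 values.

14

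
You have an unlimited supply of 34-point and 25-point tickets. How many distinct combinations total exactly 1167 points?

1

Need nonnegative integers with 34j + 25k = 1167.
gcd(34, 25) = 1, and 34·(-11) + 25·(15) = 1.
So (j₀, k₀) = (-12837, 17505); general j = -12837 + 25t, k = 17505 - 34t.
j ≥ 0 ⇒ t ≥ 514; k ≥ 0 ⇒ t ≤ 514. That's 1 value of t.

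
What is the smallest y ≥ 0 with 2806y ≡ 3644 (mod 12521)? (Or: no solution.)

gcd(12521, 2806) = 1.
1 divides 3644, so solutions exist.
By Bézout, 2806*(-1004) + 12521*(225) = 1.
So 2806*(-1004) ≡ 1 (mod 12521); multiply by 3644: y ≡ -3658576 (mod 12521).
Smallest nonnegative: y = -3658576 mod 12521 = 10077.

10077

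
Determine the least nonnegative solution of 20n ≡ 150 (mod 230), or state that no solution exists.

gcd(230, 20):
  230 = 11·20 + 10
  20 = 2·10
so gcd(230, 20) = 10.
10 divides 150, so solutions exist.
Back-substitute for Bézout coefficients:
  10 = 230 - 11·20
  ... = 20·(-11) + 230·(1)
So 20·(-11) ≡ 10 (mod 230); multiply by 15: n ≡ -165 (mod 23).
Smallest nonnegative: n = -165 mod 23 = 19.

19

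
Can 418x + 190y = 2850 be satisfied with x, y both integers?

gcd(418, 190) = 38  (418 = 2*190 + 38, 190 = 5*38).
38 divides 2850, so integer solutions exist.

yes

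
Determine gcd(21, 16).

gcd(21, 16):
  21 = 1·16 + 5
  16 = 3·5 + 1
  5 = 5·1
so gcd(21, 16) = 1.

1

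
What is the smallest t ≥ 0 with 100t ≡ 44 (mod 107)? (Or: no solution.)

gcd(107, 100):
  107 = 1×100 + 7
  100 = 14×7 + 2
  7 = 3×2 + 1
  2 = 2×1
so gcd(107, 100) = 1.
1 divides 44, so solutions exist.
Back-substitute for Bézout coefficients:
  1 = 7 - 3×2
  ... = 100×(-46) + 107×(43)
So 100×(-46) ≡ 1 (mod 107); multiply by 44: t ≡ -2024 (mod 107).
Smallest nonnegative: t = -2024 mod 107 = 9.

9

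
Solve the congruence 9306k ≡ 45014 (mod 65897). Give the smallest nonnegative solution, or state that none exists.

gcd(65897, 9306) = 1  (65897 = 7×9306 + 755, 9306 = 12×755 + 246, 755 = 3×246 + 17, 246 = 14×17 + 8, 17 = 2×8 + 1, 8 = 8×1).
1 divides 45014, so solutions exist.
Back-substituting, 9306×(-7768) + 65897×(1097) = 1.
So 9306×(-7768) ≡ 1 (mod 65897); multiply by 45014: k ≡ -349668752 (mod 65897).
Smallest nonnegative: k = -349668752 mod 65897 = 46627.

46627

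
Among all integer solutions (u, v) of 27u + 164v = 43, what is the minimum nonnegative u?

gcd(164, 27) = 1  (164 = 6*27 + 2, 27 = 13*2 + 1, 2 = 2*1).
1 divides 43, so solutions exist.
Back-substituting, 27*(79) + 164*(-13) = 1.
Scale by 43/1 = 43: (u₀, v₀) = (3397, -559).
General solution: u = 3397 + 164t, v = -559 - 27t for integer t.
u ≥ 0: smallest is 3397 mod 164 = 117 (at t = -20), with v = -19.

117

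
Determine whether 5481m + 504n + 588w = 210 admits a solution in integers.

gcd(5481, 504) = 63  (5481 = 10·504 + 441, 504 = 1·441 + 63, 441 = 7·63).
gcd(63, 588) = 21.
21 divides 210, so integer solutions exist.

yes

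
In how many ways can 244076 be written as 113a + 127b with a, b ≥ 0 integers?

17

gcd(127, 113) = 1.
By Bézout, 113·(9) + 127·(-8) = 1.
One solution: (92, 1840).
General: a = 92 + 127t, b = 1840 - 113t.
a ≥ 0 ⇒ t ≥ 0; b ≥ 0 ⇒ t ≤ 16. So t ∈ [0, 16]: 17 solutions.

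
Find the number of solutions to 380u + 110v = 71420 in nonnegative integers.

17

gcd(380, 110) = 10.
By Bézout, 380×(-2) + 110×(7) = 10.
One solution: (5, 632).
General: u = 5 + 11t, v = 632 - 38t.
u ≥ 0 ⇒ t ≥ 0; v ≥ 0 ⇒ t ≤ 16. So t ∈ [0, 16]: 17 solutions.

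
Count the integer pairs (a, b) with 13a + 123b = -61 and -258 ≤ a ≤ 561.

6

gcd(123, 13) = 1.
By Bézout, 13·(19) + 123·(-2) = 1.
Particular solution: (71, -8).
General solution: a = 71 + 123t, b = -8 - 13t for integer t.
-258 ≤ 71 + 123t ≤ 561 gives t ∈ [-2, 3], which is 6 values.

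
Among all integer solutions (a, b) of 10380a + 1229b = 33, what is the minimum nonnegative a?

gcd(10380, 1229):
  10380 = 8×1229 + 548
  1229 = 2×548 + 133
  548 = 4×133 + 16
  133 = 8×16 + 5
  16 = 3×5 + 1
  5 = 5×1
so gcd(10380, 1229) = 1.
1 divides 33, so solutions exist.
Back-substitute for Bézout coefficients:
  1 = 16 - 3×5
  ... = 10380×(231) + 1229×(-1951)
Scale by 33/1 = 33: (a₀, b₀) = (7623, -64383).
General solution: a = 7623 + 1229t, b = -64383 - 10380t for integer t.
a ≥ 0: smallest is 7623 mod 1229 = 249 (at t = -6), with b = -2103.

249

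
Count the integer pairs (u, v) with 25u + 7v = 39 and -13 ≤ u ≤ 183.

gcd(25, 7) = 1.
By Bézout, 25×(2) + 7×(-7) = 1.
Particular solution: (1, 2).
General solution: u = 1 + 7t, v = 2 - 25t for integer t.
-13 ≤ 1 + 7t ≤ 183 gives t ∈ [-2, 26], which is 29 values.

29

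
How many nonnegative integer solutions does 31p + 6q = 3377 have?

gcd(31, 6):
  31 = 5×6 + 1
  6 = 6×1
so gcd(31, 6) = 1.
Back-substitute for Bézout coefficients:
  1 = 31 - 5×6
  ... = 31×(1) + 6×(-5)
Scale by 3377: one solution is (3377, -16885). Reduce p mod 6: (5, 537).
General: p = 5 + 6t, q = 537 - 31t.
p ≥ 0 ⇒ t ≥ 0; q ≥ 0 ⇒ t ≤ 17. So t ∈ [0, 17]: 18 solutions.

18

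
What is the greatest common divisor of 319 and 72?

1

gcd(319, 72) = 1  (319 = 4·72 + 31, 72 = 2·31 + 10, 31 = 3·10 + 1, 10 = 10·1).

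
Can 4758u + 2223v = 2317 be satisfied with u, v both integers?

gcd(4758, 2223) = 39  (4758 = 2*2223 + 312, 2223 = 7*312 + 39, 312 = 8*39).
39 does not divide 2317 (remainder 16), so no integer solutions.

no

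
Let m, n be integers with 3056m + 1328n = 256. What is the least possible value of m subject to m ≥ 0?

77

gcd(3056, 1328) = 16.
16 divides 256, so solutions exist.
By Bézout, 3056×(10) + 1328×(-23) = 16.
Scale by 256/16 = 16: (m₀, n₀) = (160, -368).
General solution: m = 160 + 83t, n = -368 - 191t for integer t.
m ≥ 0: smallest is 160 mod 83 = 77 (at t = -1), with n = -177.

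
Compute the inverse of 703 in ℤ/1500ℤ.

gcd(1500, 703) = 1.
By Bézout, 703×(367) + 1500×(-172) = 1.
So 703×367 ≡ 1 (mod 1500), and 367 mod 1500 = 367.

367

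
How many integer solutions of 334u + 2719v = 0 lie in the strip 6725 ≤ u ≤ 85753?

gcd(2719, 334) = 1  (2719 = 8×334 + 47, 334 = 7×47 + 5, 47 = 9×5 + 2, 5 = 2×2 + 1, 2 = 2×1).
Back-substituting, 334×(1099) + 2719×(-135) = 1.
Scale by 0: particular solution (0, 0); reduce u mod 2719: (0, 0).
General solution: u = 0 + 2719t, v = 0 - 334t for integer t.
6725 ≤ 0 + 2719t ≤ 85753 gives t ∈ [3, 31], which is 29 values.

29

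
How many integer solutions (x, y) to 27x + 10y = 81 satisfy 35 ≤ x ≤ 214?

gcd(27, 10):
  27 = 2·10 + 7
  10 = 1·7 + 3
  7 = 2·3 + 1
  3 = 3·1
so gcd(27, 10) = 1.
Back-substitute for Bézout coefficients:
  1 = 7 - 2·3
  ... = 27·(3) + 10·(-8)
Scale by 81: particular solution (243, -648); reduce x mod 10: (3, 0).
General solution: x = 3 + 10t, y = 0 - 27t for integer t.
35 ≤ 3 + 10t ≤ 214 gives t ∈ [4, 21], which is 18 values.

18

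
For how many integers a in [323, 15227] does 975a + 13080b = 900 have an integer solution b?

17

gcd(13080, 975) = 15  (13080 = 13×975 + 405, 975 = 2×405 + 165, 405 = 2×165 + 75, 165 = 2×75 + 15, 75 = 5×15).
Back-substituting, 975×(161) + 13080×(-12) = 15.
Scale by 60: particular solution (9660, -720); reduce a mod 872: (68, -5).
General solution: a = 68 + 872t, b = -5 - 65t for integer t.
323 ≤ 68 + 872t ≤ 15227 gives t ∈ [1, 17], which is 17 values.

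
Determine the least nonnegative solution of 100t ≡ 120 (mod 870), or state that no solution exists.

gcd(870, 100) = 10  (870 = 8·100 + 70, 100 = 1·70 + 30, 70 = 2·30 + 10, 30 = 3·10).
10 divides 120, so solutions exist.
Back-substituting, 100·(-26) + 870·(3) = 10.
So 100·(-26) ≡ 10 (mod 870); multiply by 12: t ≡ -312 (mod 87).
Smallest nonnegative: t = -312 mod 87 = 36.

36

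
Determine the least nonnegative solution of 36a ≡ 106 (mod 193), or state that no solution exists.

78

gcd(193, 36) = 1  (193 = 5*36 + 13, 36 = 2*13 + 10, 13 = 1*10 + 3, 10 = 3*3 + 1, 3 = 3*1).
1 divides 106, so solutions exist.
Back-substituting, 36*(59) + 193*(-11) = 1.
So 36*(59) ≡ 1 (mod 193); multiply by 106: a ≡ 6254 (mod 193).
Smallest nonnegative: a = 6254 mod 193 = 78.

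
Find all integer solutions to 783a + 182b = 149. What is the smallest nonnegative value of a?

gcd(783, 182) = 1  (783 = 4·182 + 55, 182 = 3·55 + 17, 55 = 3·17 + 4, 17 = 4·4 + 1, 4 = 4·1).
1 divides 149, so solutions exist.
Back-substituting, 783·(-43) + 182·(185) = 1.
Scale by 149/1 = 149: (a₀, b₀) = (-6407, 27565).
General solution: a = -6407 + 182t, b = 27565 - 783t for integer t.
a ≥ 0: smallest is -6407 mod 182 = 145 (at t = 36), with b = -623.

145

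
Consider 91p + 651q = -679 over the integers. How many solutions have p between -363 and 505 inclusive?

gcd(651, 91) = 7  (651 = 7·91 + 14, 91 = 6·14 + 7, 14 = 2·7).
Back-substituting, 91·(43) + 651·(-6) = 7.
Scale by -97: particular solution (-4171, 582); reduce p mod 93: (14, -3).
General solution: p = 14 + 93t, q = -3 - 13t for integer t.
-363 ≤ 14 + 93t ≤ 505 gives t ∈ [-4, 5], which is 10 values.

10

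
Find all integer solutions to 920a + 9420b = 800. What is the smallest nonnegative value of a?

349

gcd(9420, 920) = 20.
20 divides 800, so solutions exist.
By Bézout, 920*(-215) + 9420*(21) = 20.
Scale by 800/20 = 40: (a₀, b₀) = (-8600, 840).
General solution: a = -8600 + 471t, b = 840 - 46t for integer t.
a ≥ 0: smallest is -8600 mod 471 = 349 (at t = 19), with b = -34.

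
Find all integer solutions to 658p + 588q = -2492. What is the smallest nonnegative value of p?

40

gcd(658, 588):
  658 = 1·588 + 70
  588 = 8·70 + 28
  70 = 2·28 + 14
  28 = 2·14
so gcd(658, 588) = 14.
14 divides -2492, so solutions exist.
Back-substitute for Bézout coefficients:
  14 = 70 - 2·28
  ... = 658·(17) + 588·(-19)
Scale by -2492/14 = -178: (p₀, q₀) = (-3026, 3382).
General solution: p = -3026 + 42t, q = 3382 - 47t for integer t.
p ≥ 0: smallest is -3026 mod 42 = 40 (at t = 73), with q = -49.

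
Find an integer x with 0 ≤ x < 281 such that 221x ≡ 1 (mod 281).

192

gcd(281, 221):
  281 = 1×221 + 60
  221 = 3×60 + 41
  60 = 1×41 + 19
  41 = 2×19 + 3
  19 = 6×3 + 1
  3 = 3×1
so gcd(281, 221) = 1.
Back-substitute for Bézout coefficients:
  1 = 19 - 6×3
  ... = 221×(-89) + 281×(70)
So 221×-89 ≡ 1 (mod 281), and -89 mod 281 = 192.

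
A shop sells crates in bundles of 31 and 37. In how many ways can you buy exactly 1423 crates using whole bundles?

1

Need nonnegative integers with 31j + 37k = 1423.
gcd(31, 37) = 1, and 31·(6) + 37·(-5) = 1.
So (j₀, k₀) = (8538, -7115); general j = 8538 + 37t, k = -7115 - 31t.
j ≥ 0 ⇒ t ≥ -230; k ≥ 0 ⇒ t ≤ -230. That's 1 value of t.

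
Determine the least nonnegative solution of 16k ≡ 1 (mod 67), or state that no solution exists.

gcd(67, 16):
  67 = 4*16 + 3
  16 = 5*3 + 1
  3 = 3*1
so gcd(67, 16) = 1.
1 divides 1, so solutions exist.
Back-substitute for Bézout coefficients:
  1 = 16 - 5*3
  ... = 16*(21) + 67*(-5)
So 16*(21) ≡ 1 (mod 67); multiply by 1: k ≡ 21 (mod 67).
Smallest nonnegative: k = 21 mod 67 = 21.

21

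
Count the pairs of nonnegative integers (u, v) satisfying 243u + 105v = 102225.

12

gcd(243, 105) = 3  (243 = 2*105 + 33, 105 = 3*33 + 6, 33 = 5*6 + 3, 6 = 2*3).
Back-substituting, 243*(16) + 105*(-37) = 3.
Scale by 34075: one solution is (545200, -1260775). Reduce u mod 35: (5, 962).
General: u = 5 + 35t, v = 962 - 81t.
u ≥ 0 ⇒ t ≥ 0; v ≥ 0 ⇒ t ≤ 11. So t ∈ [0, 11]: 12 solutions.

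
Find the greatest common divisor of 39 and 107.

1

gcd(107, 39) = 1  (107 = 2×39 + 29, 39 = 1×29 + 10, 29 = 2×10 + 9, 10 = 1×9 + 1, 9 = 9×1).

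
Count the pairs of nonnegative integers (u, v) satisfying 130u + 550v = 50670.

gcd(550, 130):
  550 = 4·130 + 30
  130 = 4·30 + 10
  30 = 3·10
so gcd(550, 130) = 10.
Back-substitute for Bézout coefficients:
  10 = 130 - 4·30
  ... = 130·(17) + 550·(-4)
Scale by 5067: one solution is (86139, -20268). Reduce u mod 55: (9, 90).
General: u = 9 + 55t, v = 90 - 13t.
u ≥ 0 ⇒ t ≥ 0; v ≥ 0 ⇒ t ≤ 6. So t ∈ [0, 6]: 7 solutions.

7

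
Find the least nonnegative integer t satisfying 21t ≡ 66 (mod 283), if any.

84

gcd(283, 21) = 1  (283 = 13·21 + 10, 21 = 2·10 + 1, 10 = 10·1).
1 divides 66, so solutions exist.
Back-substituting, 21·(27) + 283·(-2) = 1.
So 21·(27) ≡ 1 (mod 283); multiply by 66: t ≡ 1782 (mod 283).
Smallest nonnegative: t = 1782 mod 283 = 84.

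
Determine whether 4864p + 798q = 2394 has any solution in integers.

yes

gcd(4864, 798) = 38  (4864 = 6×798 + 76, 798 = 10×76 + 38, 76 = 2×38).
38 divides 2394, so integer solutions exist.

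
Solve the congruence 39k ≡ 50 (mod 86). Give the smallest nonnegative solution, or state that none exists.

gcd(86, 39) = 1  (86 = 2·39 + 8, 39 = 4·8 + 7, 8 = 1·7 + 1, 7 = 7·1).
1 divides 50, so solutions exist.
Back-substituting, 39·(-11) + 86·(5) = 1.
So 39·(-11) ≡ 1 (mod 86); multiply by 50: k ≡ -550 (mod 86).
Smallest nonnegative: k = -550 mod 86 = 52.

52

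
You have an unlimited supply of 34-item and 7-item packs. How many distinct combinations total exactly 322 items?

Need nonnegative integers with 34j + 7k = 322.
gcd(34, 7) = 1, and 34·(-1) + 7·(5) = 1.
So (j₀, k₀) = (-322, 1610); general j = -322 + 7t, k = 1610 - 34t.
j ≥ 0 ⇒ t ≥ 46; k ≥ 0 ⇒ t ≤ 47. That's 2 values of t.

2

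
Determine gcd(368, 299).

23

gcd(368, 299) = 23  (368 = 1·299 + 69, 299 = 4·69 + 23, 69 = 3·23).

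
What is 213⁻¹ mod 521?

gcd(521, 213) = 1.
By Bézout, 213·(-181) + 521·(74) = 1.
So 213·-181 ≡ 1 (mod 521), and -181 mod 521 = 340.

340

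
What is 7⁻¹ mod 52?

15

gcd(52, 7) = 1.
By Bézout, 7·(15) + 52·(-2) = 1.
So 7·15 ≡ 1 (mod 52), and 15 mod 52 = 15.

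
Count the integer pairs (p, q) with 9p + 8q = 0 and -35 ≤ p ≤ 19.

7

gcd(9, 8) = 1.
By Bézout, 9*(1) + 8*(-1) = 1.
Particular solution: (0, 0).
General solution: p = 0 + 8t, q = 0 - 9t for integer t.
-35 ≤ 0 + 8t ≤ 19 gives t ∈ [-4, 2], which is 7 values.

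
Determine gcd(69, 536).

gcd(536, 69) = 1  (536 = 7×69 + 53, 69 = 1×53 + 16, 53 = 3×16 + 5, 16 = 3×5 + 1, 5 = 5×1).

1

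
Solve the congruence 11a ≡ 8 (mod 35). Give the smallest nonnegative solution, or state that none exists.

23

gcd(35, 11):
  35 = 3·11 + 2
  11 = 5·2 + 1
  2 = 2·1
so gcd(35, 11) = 1.
1 divides 8, so solutions exist.
Back-substitute for Bézout coefficients:
  1 = 11 - 5·2
  ... = 11·(16) + 35·(-5)
So 11·(16) ≡ 1 (mod 35); multiply by 8: a ≡ 128 (mod 35).
Smallest nonnegative: a = 128 mod 35 = 23.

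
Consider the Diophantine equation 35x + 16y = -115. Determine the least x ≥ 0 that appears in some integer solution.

gcd(35, 16) = 1  (35 = 2*16 + 3, 16 = 5*3 + 1, 3 = 3*1).
1 divides -115, so solutions exist.
Back-substituting, 35*(-5) + 16*(11) = 1.
Scale by -115/1 = -115: (x₀, y₀) = (575, -1265).
General solution: x = 575 + 16t, y = -1265 - 35t for integer t.
x ≥ 0: smallest is 575 mod 16 = 15 (at t = -35), with y = -40.

15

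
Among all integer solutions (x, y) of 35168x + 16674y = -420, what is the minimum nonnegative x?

gcd(35168, 16674):
  35168 = 2*16674 + 1820
  16674 = 9*1820 + 294
  1820 = 6*294 + 56
  294 = 5*56 + 14
  56 = 4*14
so gcd(35168, 16674) = 14.
14 divides -420, so solutions exist.
Back-substitute for Bézout coefficients:
  14 = 294 - 5*56
  ... = 35168*(-284) + 16674*(599)
Scale by -420/14 = -30: (x₀, y₀) = (8520, -17970).
General solution: x = 8520 + 1191t, y = -17970 - 2512t for integer t.
x ≥ 0: smallest is 8520 mod 1191 = 183 (at t = -7), with y = -386.

183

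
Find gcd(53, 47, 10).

1

gcd(53, 47) = 1.
gcd(1, 10) = 1.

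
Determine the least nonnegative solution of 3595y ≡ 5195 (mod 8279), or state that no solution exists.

439

gcd(8279, 3595) = 1  (8279 = 2×3595 + 1089, 3595 = 3×1089 + 328, 1089 = 3×328 + 105, 328 = 3×105 + 13, 105 = 8×13 + 1, 13 = 13×1).
1 divides 5195, so solutions exist.
Back-substituting, 3595×(-631) + 8279×(274) = 1.
So 3595×(-631) ≡ 1 (mod 8279); multiply by 5195: y ≡ -3278045 (mod 8279).
Smallest nonnegative: y = -3278045 mod 8279 = 439.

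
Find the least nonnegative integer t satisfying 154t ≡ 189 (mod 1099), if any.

94

gcd(1099, 154) = 7.
7 divides 189, so solutions exist.
By Bézout, 154·(50) + 1099·(-7) = 7.
So 154·(50) ≡ 7 (mod 1099); multiply by 27: t ≡ 1350 (mod 157).
Smallest nonnegative: t = 1350 mod 157 = 94.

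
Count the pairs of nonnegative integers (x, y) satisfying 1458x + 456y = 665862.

6

gcd(1458, 456):
  1458 = 3×456 + 90
  456 = 5×90 + 6
  90 = 15×6
so gcd(1458, 456) = 6.
Back-substitute for Bézout coefficients:
  6 = 456 - 5×90
  ... = 1458×(-5) + 456×(16)
Scale by 110977: one solution is (-554885, 1775632). Reduce x mod 76: (67, 1246).
General: x = 67 + 76t, y = 1246 - 243t.
x ≥ 0 ⇒ t ≥ 0; y ≥ 0 ⇒ t ≤ 5. So t ∈ [0, 5]: 6 solutions.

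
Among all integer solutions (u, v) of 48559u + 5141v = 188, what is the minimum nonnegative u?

gcd(48559, 5141) = 1.
1 divides 188, so solutions exist.
By Bézout, 48559×(559) + 5141×(-5280) = 1.
Scale by 188/1 = 188: (u₀, v₀) = (105092, -992640).
General solution: u = 105092 + 5141t, v = -992640 - 48559t for integer t.
u ≥ 0: smallest is 105092 mod 5141 = 2272 (at t = -20), with v = -21460.

2272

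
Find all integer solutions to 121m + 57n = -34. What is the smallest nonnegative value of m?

44

gcd(121, 57):
  121 = 2·57 + 7
  57 = 8·7 + 1
  7 = 7·1
so gcd(121, 57) = 1.
1 divides -34, so solutions exist.
Back-substitute for Bézout coefficients:
  1 = 57 - 8·7
  ... = 121·(-8) + 57·(17)
Scale by -34/1 = -34: (m₀, n₀) = (272, -578).
General solution: m = 272 + 57t, n = -578 - 121t for integer t.
m ≥ 0: smallest is 272 mod 57 = 44 (at t = -4), with n = -94.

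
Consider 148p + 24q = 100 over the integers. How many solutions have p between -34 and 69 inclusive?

17

gcd(148, 24) = 4.
By Bézout, 148×(1) + 24×(-6) = 4.
Particular solution: (1, -2).
General solution: p = 1 + 6t, q = -2 - 37t for integer t.
-34 ≤ 1 + 6t ≤ 69 gives t ∈ [-5, 11], which is 17 values.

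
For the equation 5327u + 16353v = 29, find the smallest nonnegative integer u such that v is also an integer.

835

gcd(16353, 5327) = 1.
1 divides 29, so solutions exist.
By Bézout, 5327·(-1099) + 16353·(358) = 1.
Scale by 29/1 = 29: (u₀, v₀) = (-31871, 10382).
General solution: u = -31871 + 16353t, v = 10382 - 5327t for integer t.
u ≥ 0: smallest is -31871 mod 16353 = 835 (at t = 2), with v = -272.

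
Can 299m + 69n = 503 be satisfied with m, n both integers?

gcd(299, 69) = 23  (299 = 4×69 + 23, 69 = 3×23).
23 does not divide 503 (remainder 20), so no integer solutions.

no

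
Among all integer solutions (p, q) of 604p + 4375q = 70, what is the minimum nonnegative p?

gcd(4375, 604) = 1.
1 divides 70, so solutions exist.
By Bézout, 604·(1369) + 4375·(-189) = 1.
Scale by 70/1 = 70: (p₀, q₀) = (95830, -13230).
General solution: p = 95830 + 4375t, q = -13230 - 604t for integer t.
p ≥ 0: smallest is 95830 mod 4375 = 3955 (at t = -21), with q = -546.

3955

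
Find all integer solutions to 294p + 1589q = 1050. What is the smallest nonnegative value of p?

36

gcd(1589, 294) = 7  (1589 = 5×294 + 119, 294 = 2×119 + 56, 119 = 2×56 + 7, 56 = 8×7).
7 divides 1050, so solutions exist.
Back-substituting, 294×(-27) + 1589×(5) = 7.
Scale by 1050/7 = 150: (p₀, q₀) = (-4050, 750).
General solution: p = -4050 + 227t, q = 750 - 42t for integer t.
p ≥ 0: smallest is -4050 mod 227 = 36 (at t = 18), with q = -6.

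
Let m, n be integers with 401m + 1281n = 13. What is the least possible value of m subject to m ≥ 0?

gcd(1281, 401) = 1  (1281 = 3×401 + 78, 401 = 5×78 + 11, 78 = 7×11 + 1, 11 = 11×1).
1 divides 13, so solutions exist.
Back-substituting, 401×(-115) + 1281×(36) = 1.
Scale by 13/1 = 13: (m₀, n₀) = (-1495, 468).
General solution: m = -1495 + 1281t, n = 468 - 401t for integer t.
m ≥ 0: smallest is -1495 mod 1281 = 1067 (at t = 2), with n = -334.

1067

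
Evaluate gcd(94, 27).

gcd(94, 27) = 1  (94 = 3×27 + 13, 27 = 2×13 + 1, 13 = 13×1).

1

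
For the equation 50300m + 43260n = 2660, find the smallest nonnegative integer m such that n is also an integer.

154

gcd(50300, 43260):
  50300 = 1×43260 + 7040
  43260 = 6×7040 + 1020
  7040 = 6×1020 + 920
  1020 = 1×920 + 100
  920 = 9×100 + 20
  100 = 5×20
so gcd(50300, 43260) = 20.
20 divides 2660, so solutions exist.
Back-substitute for Bézout coefficients:
  20 = 920 - 9×100
  ... = 50300×(424) + 43260×(-493)
Scale by 2660/20 = 133: (m₀, n₀) = (56392, -65569).
General solution: m = 56392 + 2163t, n = -65569 - 2515t for integer t.
m ≥ 0: smallest is 56392 mod 2163 = 154 (at t = -26), with n = -179.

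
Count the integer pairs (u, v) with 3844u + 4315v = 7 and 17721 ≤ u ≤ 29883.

3

gcd(4315, 3844) = 1  (4315 = 1*3844 + 471, 3844 = 8*471 + 76, 471 = 6*76 + 15, 76 = 5*15 + 1, 15 = 15*1).
Back-substituting, 3844*(284) + 4315*(-253) = 1.
Scale by 7: particular solution (1988, -1771); reduce u mod 4315: (1988, -1771).
General solution: u = 1988 + 4315t, v = -1771 - 3844t for integer t.
17721 ≤ 1988 + 4315t ≤ 29883 gives t ∈ [4, 6], which is 3 values.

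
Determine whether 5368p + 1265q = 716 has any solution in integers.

gcd(5368, 1265) = 11  (5368 = 4*1265 + 308, 1265 = 4*308 + 33, 308 = 9*33 + 11, 33 = 3*11).
11 does not divide 716 (remainder 1), so no integer solutions.

no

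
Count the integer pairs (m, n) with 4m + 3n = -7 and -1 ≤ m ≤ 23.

9

gcd(4, 3) = 1.
By Bézout, 4×(1) + 3×(-1) = 1.
Particular solution: (2, -5).
General solution: m = 2 + 3t, n = -5 - 4t for integer t.
-1 ≤ 2 + 3t ≤ 23 gives t ∈ [-1, 7], which is 9 values.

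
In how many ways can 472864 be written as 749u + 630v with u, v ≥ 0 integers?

7

gcd(749, 630):
  749 = 1×630 + 119
  630 = 5×119 + 35
  119 = 3×35 + 14
  35 = 2×14 + 7
  14 = 2×7
so gcd(749, 630) = 7.
Back-substitute for Bézout coefficients:
  7 = 35 - 2×14
  ... = 749×(-37) + 630×(44)
Scale by 67552: one solution is (-2499424, 2972288). Reduce u mod 90: (56, 684).
General: u = 56 + 90t, v = 684 - 107t.
u ≥ 0 ⇒ t ≥ 0; v ≥ 0 ⇒ t ≤ 6. So t ∈ [0, 6]: 7 solutions.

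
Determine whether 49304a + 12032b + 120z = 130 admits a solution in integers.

gcd(49304, 12032) = 8  (49304 = 4·12032 + 1176, 12032 = 10·1176 + 272, 1176 = 4·272 + 88, 272 = 3·88 + 8, 88 = 11·8).
gcd(8, 120) = 8.
8 does not divide 130 (remainder 2), so no integer solutions.

no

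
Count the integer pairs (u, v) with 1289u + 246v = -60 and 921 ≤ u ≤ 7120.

25

gcd(1289, 246):
  1289 = 5·246 + 59
  246 = 4·59 + 10
  59 = 5·10 + 9
  10 = 1·9 + 1
  9 = 9·1
so gcd(1289, 246) = 1.
Back-substitute for Bézout coefficients:
  1 = 10 - 1·9
  ... = 1289·(-25) + 246·(131)
Scale by -60: particular solution (1500, -7860); reduce u mod 246: (24, -126).
General solution: u = 24 + 246t, v = -126 - 1289t for integer t.
921 ≤ 24 + 246t ≤ 7120 gives t ∈ [4, 28], which is 25 values.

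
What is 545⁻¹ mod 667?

gcd(667, 545):
  667 = 1·545 + 122
  545 = 4·122 + 57
  122 = 2·57 + 8
  57 = 7·8 + 1
  8 = 8·1
so gcd(667, 545) = 1.
Back-substitute for Bézout coefficients:
  1 = 57 - 7·8
  ... = 545·(82) + 667·(-67)
So 545·82 ≡ 1 (mod 667), and 82 mod 667 = 82.

82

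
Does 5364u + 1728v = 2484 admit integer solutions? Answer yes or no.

gcd(5364, 1728):
  5364 = 3*1728 + 180
  1728 = 9*180 + 108
  180 = 1*108 + 72
  108 = 1*72 + 36
  72 = 2*36
so gcd(5364, 1728) = 36.
36 divides 2484, so integer solutions exist.

yes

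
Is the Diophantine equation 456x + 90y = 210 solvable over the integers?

gcd(456, 90) = 6.
6 divides 210, so integer solutions exist.

yes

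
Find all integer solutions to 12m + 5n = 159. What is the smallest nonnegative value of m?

gcd(12, 5) = 1  (12 = 2·5 + 2, 5 = 2·2 + 1, 2 = 2·1).
1 divides 159, so solutions exist.
Back-substituting, 12·(-2) + 5·(5) = 1.
Scale by 159/1 = 159: (m₀, n₀) = (-318, 795).
General solution: m = -318 + 5t, n = 795 - 12t for integer t.
m ≥ 0: smallest is -318 mod 5 = 2 (at t = 64), with n = 27.

2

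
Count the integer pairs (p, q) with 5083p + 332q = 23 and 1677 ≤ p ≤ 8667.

gcd(5083, 332) = 1  (5083 = 15·332 + 103, 332 = 3·103 + 23, 103 = 4·23 + 11, 23 = 2·11 + 1, 11 = 11·1).
Back-substituting, 5083·(-29) + 332·(444) = 1.
Scale by 23: particular solution (-667, 10212); reduce p mod 332: (329, -5037).
General solution: p = 329 + 332t, q = -5037 - 5083t for integer t.
1677 ≤ 329 + 332t ≤ 8667 gives t ∈ [5, 25], which is 21 values.

21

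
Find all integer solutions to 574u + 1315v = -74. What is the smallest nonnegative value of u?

119

gcd(1315, 574):
  1315 = 2*574 + 167
  574 = 3*167 + 73
  167 = 2*73 + 21
  73 = 3*21 + 10
  21 = 2*10 + 1
  10 = 10*1
so gcd(1315, 574) = 1.
1 divides -74, so solutions exist.
Back-substitute for Bézout coefficients:
  1 = 21 - 2*10
  ... = 574*(-126) + 1315*(55)
Scale by -74/1 = -74: (u₀, v₀) = (9324, -4070).
General solution: u = 9324 + 1315t, v = -4070 - 574t for integer t.
u ≥ 0: smallest is 9324 mod 1315 = 119 (at t = -7), with v = -52.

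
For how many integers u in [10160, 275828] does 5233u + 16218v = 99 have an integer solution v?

16

gcd(16218, 5233) = 1  (16218 = 3·5233 + 519, 5233 = 10·519 + 43, 519 = 12·43 + 3, 43 = 14·3 + 1, 3 = 3·1).
Back-substituting, 5233·(5281) + 16218·(-1704) = 1.
Scale by 99: particular solution (522819, -168696); reduce u mod 16218: (3843, -1240).
General solution: u = 3843 + 16218t, v = -1240 - 5233t for integer t.
10160 ≤ 3843 + 16218t ≤ 275828 gives t ∈ [1, 16], which is 16 values.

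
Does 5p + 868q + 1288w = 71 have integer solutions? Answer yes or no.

yes

gcd(868, 5) = 1.
gcd(1, 1288) = 1.
1 divides 71, so integer solutions exist.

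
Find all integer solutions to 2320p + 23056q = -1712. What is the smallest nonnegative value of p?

gcd(23056, 2320) = 16  (23056 = 9×2320 + 2176, 2320 = 1×2176 + 144, 2176 = 15×144 + 16, 144 = 9×16).
16 divides -1712, so solutions exist.
Back-substituting, 2320×(-159) + 23056×(16) = 16.
Scale by -1712/16 = -107: (p₀, q₀) = (17013, -1712).
General solution: p = 17013 + 1441t, q = -1712 - 145t for integer t.
p ≥ 0: smallest is 17013 mod 1441 = 1162 (at t = -11), with q = -117.

1162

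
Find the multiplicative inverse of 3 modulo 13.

gcd(13, 3) = 1.
By Bézout, 3·(-4) + 13·(1) = 1.
So 3·-4 ≡ 1 (mod 13), and -4 mod 13 = 9.

9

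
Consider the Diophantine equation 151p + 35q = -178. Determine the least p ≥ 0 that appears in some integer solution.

gcd(151, 35) = 1.
1 divides -178, so solutions exist.
By Bézout, 151*(16) + 35*(-69) = 1.
Scale by -178/1 = -178: (p₀, q₀) = (-2848, 12282).
General solution: p = -2848 + 35t, q = 12282 - 151t for integer t.
p ≥ 0: smallest is -2848 mod 35 = 22 (at t = 82), with q = -100.

22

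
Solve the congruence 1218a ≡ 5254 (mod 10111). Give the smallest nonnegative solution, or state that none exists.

gcd(10111, 1218) = 1  (10111 = 8*1218 + 367, 1218 = 3*367 + 117, 367 = 3*117 + 16, 117 = 7*16 + 5, 16 = 3*5 + 1, 5 = 5*1).
1 divides 5254, so solutions exist.
Back-substituting, 1218*(-1901) + 10111*(229) = 1.
So 1218*(-1901) ≡ 1 (mod 10111); multiply by 5254: a ≡ -9987854 (mod 10111).
Smallest nonnegative: a = -9987854 mod 10111 = 1814.

1814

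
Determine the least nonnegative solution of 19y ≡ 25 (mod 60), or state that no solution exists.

gcd(60, 19) = 1  (60 = 3*19 + 3, 19 = 6*3 + 1, 3 = 3*1).
1 divides 25, so solutions exist.
Back-substituting, 19*(19) + 60*(-6) = 1.
So 19*(19) ≡ 1 (mod 60); multiply by 25: y ≡ 475 (mod 60).
Smallest nonnegative: y = 475 mod 60 = 55.

55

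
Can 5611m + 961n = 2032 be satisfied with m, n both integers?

gcd(5611, 961) = 31  (5611 = 5×961 + 806, 961 = 1×806 + 155, 806 = 5×155 + 31, 155 = 5×31).
31 does not divide 2032 (remainder 17), so no integer solutions.

no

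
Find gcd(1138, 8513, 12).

1

gcd(8513, 1138):
  8513 = 7*1138 + 547
  1138 = 2*547 + 44
  547 = 12*44 + 19
  44 = 2*19 + 6
  19 = 3*6 + 1
  6 = 6*1
so gcd(8513, 1138) = 1.
gcd(1, 12) = 1.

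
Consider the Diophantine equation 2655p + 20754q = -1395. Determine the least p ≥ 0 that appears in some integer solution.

703

gcd(20754, 2655) = 9.
9 divides -1395, so solutions exist.
By Bézout, 2655×(-555) + 20754×(71) = 9.
Scale by -1395/9 = -155: (p₀, q₀) = (86025, -11005).
General solution: p = 86025 + 2306t, q = -11005 - 295t for integer t.
p ≥ 0: smallest is 86025 mod 2306 = 703 (at t = -37), with q = -90.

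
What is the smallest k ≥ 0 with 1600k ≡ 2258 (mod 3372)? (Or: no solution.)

no solution

gcd(3372, 1600):
  3372 = 2×1600 + 172
  1600 = 9×172 + 52
  172 = 3×52 + 16
  52 = 3×16 + 4
  16 = 4×4
so gcd(3372, 1600) = 4.
4 does not divide 2258, so the congruence has no solution.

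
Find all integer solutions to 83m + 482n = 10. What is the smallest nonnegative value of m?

gcd(482, 83):
  482 = 5·83 + 67
  83 = 1·67 + 16
  67 = 4·16 + 3
  16 = 5·3 + 1
  3 = 3·1
so gcd(482, 83) = 1.
1 divides 10, so solutions exist.
Back-substitute for Bézout coefficients:
  1 = 16 - 5·3
  ... = 83·(151) + 482·(-26)
Scale by 10/1 = 10: (m₀, n₀) = (1510, -260).
General solution: m = 1510 + 482t, n = -260 - 83t for integer t.
m ≥ 0: smallest is 1510 mod 482 = 64 (at t = -3), with n = -11.

64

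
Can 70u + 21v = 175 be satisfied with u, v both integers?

gcd(70, 21):
  70 = 3*21 + 7
  21 = 3*7
so gcd(70, 21) = 7.
7 divides 175, so integer solutions exist.

yes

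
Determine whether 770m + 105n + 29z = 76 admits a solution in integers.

gcd(770, 105) = 35  (770 = 7*105 + 35, 105 = 3*35).
gcd(35, 29) = 1.
1 divides 76, so integer solutions exist.

yes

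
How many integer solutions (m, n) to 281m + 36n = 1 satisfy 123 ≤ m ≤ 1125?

gcd(281, 36) = 1  (281 = 7*36 + 29, 36 = 1*29 + 7, 29 = 4*7 + 1, 7 = 7*1).
Back-substituting, 281*(5) + 36*(-39) = 1.
Scale by 1: particular solution (5, -39); reduce m mod 36: (5, -39).
General solution: m = 5 + 36t, n = -39 - 281t for integer t.
123 ≤ 5 + 36t ≤ 1125 gives t ∈ [4, 31], which is 28 values.

28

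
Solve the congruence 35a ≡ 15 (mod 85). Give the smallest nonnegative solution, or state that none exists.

15

gcd(85, 35) = 5.
5 divides 15, so solutions exist.
By Bézout, 35×(5) + 85×(-2) = 5.
So 35×(5) ≡ 5 (mod 85); multiply by 3: a ≡ 15 (mod 17).
Smallest nonnegative: a = 15 mod 17 = 15.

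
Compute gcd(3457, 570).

gcd(3457, 570):
  3457 = 6×570 + 37
  570 = 15×37 + 15
  37 = 2×15 + 7
  15 = 2×7 + 1
  7 = 7×1
so gcd(3457, 570) = 1.

1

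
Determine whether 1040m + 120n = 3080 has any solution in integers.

yes

gcd(1040, 120) = 40  (1040 = 8*120 + 80, 120 = 1*80 + 40, 80 = 2*40).
40 divides 3080, so integer solutions exist.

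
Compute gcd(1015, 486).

gcd(1015, 486):
  1015 = 2*486 + 43
  486 = 11*43 + 13
  43 = 3*13 + 4
  13 = 3*4 + 1
  4 = 4*1
so gcd(1015, 486) = 1.

1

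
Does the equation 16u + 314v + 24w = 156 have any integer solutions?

yes

gcd(314, 16) = 2.
gcd(2, 24) = 2.
2 divides 156, so integer solutions exist.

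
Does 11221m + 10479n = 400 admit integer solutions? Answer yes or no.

no

gcd(11221, 10479):
  11221 = 1×10479 + 742
  10479 = 14×742 + 91
  742 = 8×91 + 14
  91 = 6×14 + 7
  14 = 2×7
so gcd(11221, 10479) = 7.
7 does not divide 400 (remainder 1), so no integer solutions.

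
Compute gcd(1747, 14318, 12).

gcd(14318, 1747):
  14318 = 8*1747 + 342
  1747 = 5*342 + 37
  342 = 9*37 + 9
  37 = 4*9 + 1
  9 = 9*1
so gcd(14318, 1747) = 1.
gcd(1, 12) = 1.

1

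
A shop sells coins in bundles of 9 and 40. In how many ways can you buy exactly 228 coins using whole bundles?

1

Need nonnegative integers with 9j + 40k = 228.
gcd(9, 40) = 1, and 9·(9) + 40·(-2) = 1.
So (j₀, k₀) = (2052, -456); general j = 2052 + 40t, k = -456 - 9t.
j ≥ 0 ⇒ t ≥ -51; k ≥ 0 ⇒ t ≤ -51. That's 1 value of t.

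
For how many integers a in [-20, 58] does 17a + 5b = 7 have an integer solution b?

16

gcd(17, 5):
  17 = 3×5 + 2
  5 = 2×2 + 1
  2 = 2×1
so gcd(17, 5) = 1.
Back-substitute for Bézout coefficients:
  1 = 5 - 2×2
  ... = 17×(-2) + 5×(7)
Scale by 7: particular solution (-14, 49); reduce a mod 5: (1, -2).
General solution: a = 1 + 5t, b = -2 - 17t for integer t.
-20 ≤ 1 + 5t ≤ 58 gives t ∈ [-4, 11], which is 16 values.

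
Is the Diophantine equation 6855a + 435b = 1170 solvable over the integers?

yes

gcd(6855, 435) = 15.
15 divides 1170, so integer solutions exist.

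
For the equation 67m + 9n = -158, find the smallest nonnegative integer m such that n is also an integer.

gcd(67, 9):
  67 = 7*9 + 4
  9 = 2*4 + 1
  4 = 4*1
so gcd(67, 9) = 1.
1 divides -158, so solutions exist.
Back-substitute for Bézout coefficients:
  1 = 9 - 2*4
  ... = 67*(-2) + 9*(15)
Scale by -158/1 = -158: (m₀, n₀) = (316, -2370).
General solution: m = 316 + 9t, n = -2370 - 67t for integer t.
m ≥ 0: smallest is 316 mod 9 = 1 (at t = -35), with n = -25.

1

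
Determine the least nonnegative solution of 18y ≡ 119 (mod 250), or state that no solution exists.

gcd(250, 18) = 2  (250 = 13·18 + 16, 18 = 1·16 + 2, 16 = 8·2).
2 does not divide 119, so the congruence has no solution.

no solution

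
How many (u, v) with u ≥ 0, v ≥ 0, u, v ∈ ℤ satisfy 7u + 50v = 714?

gcd(50, 7):
  50 = 7×7 + 1
  7 = 7×1
so gcd(50, 7) = 1.
Back-substitute for Bézout coefficients:
  1 = 50 - 7×7
  ... = 7×(-7) + 50×(1)
Scale by 714: one solution is (-4998, 714). Reduce u mod 50: (2, 14).
General: u = 2 + 50t, v = 14 - 7t.
u ≥ 0 ⇒ t ≥ 0; v ≥ 0 ⇒ t ≤ 2. So t ∈ [0, 2]: 3 solutions.

3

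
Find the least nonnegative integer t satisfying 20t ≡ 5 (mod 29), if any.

gcd(29, 20) = 1  (29 = 1·20 + 9, 20 = 2·9 + 2, 9 = 4·2 + 1, 2 = 2·1).
1 divides 5, so solutions exist.
Back-substituting, 20·(-13) + 29·(9) = 1.
So 20·(-13) ≡ 1 (mod 29); multiply by 5: t ≡ -65 (mod 29).
Smallest nonnegative: t = -65 mod 29 = 22.

22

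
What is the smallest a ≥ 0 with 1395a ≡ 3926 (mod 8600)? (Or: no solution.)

gcd(8600, 1395) = 5  (8600 = 6×1395 + 230, 1395 = 6×230 + 15, 230 = 15×15 + 5, 15 = 3×5).
5 does not divide 3926, so the congruence has no solution.

no solution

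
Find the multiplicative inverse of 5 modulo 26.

gcd(26, 5):
  26 = 5·5 + 1
  5 = 5·1
so gcd(26, 5) = 1.
Back-substitute for Bézout coefficients:
  1 = 26 - 5·5
  ... = 5·(-5) + 26·(1)
So 5·-5 ≡ 1 (mod 26), and -5 mod 26 = 21.

21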